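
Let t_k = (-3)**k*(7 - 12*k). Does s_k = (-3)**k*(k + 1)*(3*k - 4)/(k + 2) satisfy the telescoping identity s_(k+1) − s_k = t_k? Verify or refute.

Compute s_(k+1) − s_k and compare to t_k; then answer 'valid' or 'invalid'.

s_(k+1) = (-3)**(k + 1)*(k + 2)*(3*k - 1)/(k + 3)
s_(k+1) − s_k = (-3)**k*(-12*k**3 - 41*k**2 - 17*k + 24)/(k**2 + 5*k + 6)
(s_(k+1) − s_k) − t_k = (-3)**k*(12*k**2 + 20*k - 18)/(k**2 + 5*k + 6)

Invalid: residual (-3)**k*(12*k**2 + 20*k - 18)/(k**2 + 5*k + 6) ≠ 0.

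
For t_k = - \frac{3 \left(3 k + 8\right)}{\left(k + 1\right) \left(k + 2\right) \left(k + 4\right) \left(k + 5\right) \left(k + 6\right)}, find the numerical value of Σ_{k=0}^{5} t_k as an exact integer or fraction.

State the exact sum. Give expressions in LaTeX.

t_(k+1)/t_k = (k + 1)*(k + 4)*(3*k + 11)/((k + 3)*(k + 7)*(3*k + 8)).
So A=k + 1 and B=k + 7, with C=k**2 + 17*k/3 + 8.
f must satisfy (k + 1)·f(k+1) − (k + 6)·f(k) = k**2 + 17*k/3 + 8.
Degrees (1,1,2) ⇒ d ≤ 5.
Solve for f: f(k) = k*(k + 2)*(k + 3)*(k**2 + 10*k + 29)/60 (degree 5 ≤ 5).
Certificate R = B(k−1)f/C = k*(k + 2)*(k + 6)*(k**2 + 10*k + 29)/(20*(3*k + 8)) gives s_k = 3*k*(-k**2 - 10*k - 29)/(20*(k**3 + 10*k**2 + 29*k + 20)).
Check: Δs_k = 3*(-3*k - 8)/(k**5 + 18*k**4 + 121*k**3 + 372*k**2 + 508*k + 240). ✓
Telescoping: Σ = s_(6) − s_(0) = -45/308 − (0) = -45/308.

Σ = -45/308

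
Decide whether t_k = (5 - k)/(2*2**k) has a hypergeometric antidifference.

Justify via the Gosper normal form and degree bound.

r(k) = (k - 4)/(2*(k - 5)) after simplifying.
Normal form (A,B,C) = (1/2, 1, k - 5).
Solve (1/2)·f(k+1) − (1)·f(k) = k - 5.
d = 1 from the (0,0,1) case.
Coefficient equations give f(k) = -2*(k - 4).
So s_k = (B(k−1)f/C)·t_k = (-2*(k - 4)/(k - 5))·t_k = (k - 4)/2**k.
s_(k+1) − s_k = (5 - k)/(2*2**k) = t_k.

Yes. s_k = (k - 4)/2**k.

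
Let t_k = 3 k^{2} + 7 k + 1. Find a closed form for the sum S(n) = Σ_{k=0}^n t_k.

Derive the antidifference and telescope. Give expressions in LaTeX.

t_(k+1)/t_k = (3*k**2 + 13*k + 11)/(3*k**2 + 7*k + 1).
A = 1, B = 1, C = k**2 + 7*k/3 + 1/3.
Key eq: (1)·f(k+1) = (1)·f(k) + (k**2 + 7*k/3 + 1/3).
deg f ≤ 3 (via 0,0,2).
A polynomial solution: f(k) = k*(k**2 + 2*k - 2)/3.
Then R = B(k−1)f/C = k*(k**2 + 2*k - 2)/(3*k**2 + 7*k + 1), so s_k = R(k)·t_k = k*(k**2 + 2*k - 2).
Verify: 3*k**2 + 7*k + 1 matches t_k.
Σ_(k=0)^n t_k = s_(n+1) − s_(0) = (n**3 + 5*n**2 + 5*n + 1) − (0), i.e. n**3 + 5*n**2 + 5*n + 1.

S(n) = n^{3} + 5 n^{2} + 5 n + 1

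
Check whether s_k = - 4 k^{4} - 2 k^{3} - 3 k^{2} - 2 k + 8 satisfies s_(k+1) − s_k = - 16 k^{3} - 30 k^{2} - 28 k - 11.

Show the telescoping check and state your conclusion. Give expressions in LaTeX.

s_(k+1) = -4*k**4 - 18*k**3 - 33*k**2 - 30*k - 3
s_(k+1) − s_k = -16*k**3 - 30*k**2 - 28*k - 11
(s_(k+1) − s_k) − t_k = 0

Valid: the claim telescopes to t_k.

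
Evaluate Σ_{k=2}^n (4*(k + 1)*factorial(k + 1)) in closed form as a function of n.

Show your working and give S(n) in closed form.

S(n) = 4*factorial(n + 2) - 24

The ratio is (k + 2)**2/(k + 1).
Normal form (A,B,C) = (k + 2, 1, k + 1).
Need (k + 2)·f(k+1) − (1)·f(k) = k + 1.
Bound: deg f ≤ 0.
Solving with deg f ≤ 0: f(k) = 1.
Certificate R = B(k−1)f/C = 1/(k + 1) gives s_k = 4*factorial(k + 1).
s_(k+1) − s_k = 4*(k + 1)*factorial(k + 1) = t_k.
Σ_(k=2)^n t_k = s_(n+1) − s_(2) = (4*factorial(n + 2)) − (24), i.e. 4*factorial(n + 2) - 24.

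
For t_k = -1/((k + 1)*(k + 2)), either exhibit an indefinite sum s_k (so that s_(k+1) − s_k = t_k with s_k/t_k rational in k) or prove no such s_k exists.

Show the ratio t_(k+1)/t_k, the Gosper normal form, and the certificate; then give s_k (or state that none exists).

The ratio is (k + 1)/(k + 3).
Normal form (A,B,C) = (k + 1, k + 3, 1).
Solve (k + 1)·f(k+1) − (k + 2)·f(k) = 1.
deg f ≤ 1 (via 1,1,0).
Solve for f: f(k) = k (degree 1 ≤ 1).
Get s_k = R·t_k = -k/(k + 1) with R(k) = B(k−1)f(k)/C(k) = k*(k + 2).
Δs = -1/(k**2 + 3*k + 2), as required.

s_k = -k/(k + 1)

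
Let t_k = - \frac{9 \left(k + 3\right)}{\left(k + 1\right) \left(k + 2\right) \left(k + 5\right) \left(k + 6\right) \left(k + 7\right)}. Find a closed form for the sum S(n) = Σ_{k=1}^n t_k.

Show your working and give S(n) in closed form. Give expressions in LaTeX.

S(n) = \frac{n \left(- n^{2} - 15 n - 68\right)}{28 \left(n^{3} + 15 n^{2} + 68 n + 84\right)}

t_(k+1)/t_k = (k + 1)*(k + 4)*(k + 5)/((k + 3)**2*(k + 8)).
Factor: A=k + 1; B=k + 8; C=k**3 + 10*k**2 + 33*k + 36.
f must satisfy (k + 1)·f(k+1) − (k + 7)·f(k) = k**3 + 10*k**2 + 33*k + 36.
deg f ≤ 6 (via 1,1,3).
Match coefficients ⇒ f(k) = k*(k + 2)*(k + 3)*(k + 4)*(k**2 + 12*k + 41)/90.
Certificate R = B(k−1)f/C = k*(k + 2)*(k + 7)*(k**2 + 12*k + 41)/(90*(k + 3)) gives s_k = k*(-k**2 - 12*k - 41)/(10*(k**3 + 12*k**2 + 41*k + 30)).
Δs = 9*(-k - 3)/(k**5 + 21*k**4 + 163*k**3 + 567*k**2 + 844*k + 420), as required.
s_(n+1) = (-n**3 - 15*n**2 - 68*n - 54)/(10*(n**3 + 15*n**2 + 68*n + 84)) and s_(1) = -9/140, so S(n) = n*(-n**2 - 15*n - 68)/(28*(n**3 + 15*n**2 + 68*n + 84)).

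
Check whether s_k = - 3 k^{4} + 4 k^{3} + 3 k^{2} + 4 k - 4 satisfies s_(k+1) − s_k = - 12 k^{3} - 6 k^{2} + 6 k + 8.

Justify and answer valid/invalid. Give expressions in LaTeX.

s_(k+1) = -3*k**4 - 8*k**3 - 3*k**2 + 10*k + 4
s_(k+1) − s_k = -12*k**3 - 6*k**2 + 6*k + 8
(s_(k+1) − s_k) − t_k = 0

Valid — Δs_k = t_k.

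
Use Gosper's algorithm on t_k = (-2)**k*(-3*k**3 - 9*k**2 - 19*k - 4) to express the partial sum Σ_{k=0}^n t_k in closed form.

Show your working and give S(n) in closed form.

t_(k+1)/t_k = 2*(-3*k**3 - 18*k**2 - 46*k - 35)/(3*k**3 + 9*k**2 + 19*k + 4).
Factor: A=-2; B=1; C=k**3 + 3*k**2 + 19*k/3 + 4/3.
Key eq: (-2)·f(k+1) = (1)·f(k) + (k**3 + 3*k**2 + 19*k/3 + 4/3).
d = 3 from the (0,0,3) case.
Coefficient equations give f(k) = -(k**3 + k**2 + 3*k - 2)/3.
Certificate R = B(k−1)f/C = -(k**3 + k**2 + 3*k - 2)/(3*k**3 + 9*k**2 + 19*k + 4) gives s_k = (-2)**k*(k**3 + k**2 + 3*k - 2).
Verify: (-2)**k*(-3*k**3 - 9*k**2 - 19*k - 4) matches t_k.
Σ_(k=0)^n t_k = s_(n+1) − s_(0) = ((-2)**(n + 1)*(n**3 + 4*n**2 + 8*n + 3)) − (-2), i.e. -2*(-2)**n*n**3 - 8*(-2)**n*n**2 - 16*(-2)**n*n - 6*(-2)**n + 2.

S(n) = -2*(-2)**n*n**3 - 8*(-2)**n*n**2 - 16*(-2)**n*n - 6*(-2)**n + 2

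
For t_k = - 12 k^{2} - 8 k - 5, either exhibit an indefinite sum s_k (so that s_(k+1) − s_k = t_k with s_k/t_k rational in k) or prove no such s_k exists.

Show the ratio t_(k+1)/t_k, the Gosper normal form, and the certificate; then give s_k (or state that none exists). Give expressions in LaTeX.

s_k = k \left(- 4 k^{2} + 2 k - 3\right)

t_(k+1)/t_k = (12*k**2 + 32*k + 25)/(12*k**2 + 8*k + 5).
So A=1 and B=1, with C=k**2 + 2*k/3 + 5/12.
Key eq: (1)·f(k+1) = (1)·f(k) + (k**2 + 2*k/3 + 5/12).
d = 3 from the (0,0,2) case.
Solve for f: f(k) = k*(4*k**2 - 2*k + 3)/12 (degree 3 ≤ 3).
Then R = B(k−1)f/C = k*(4*k**2 - 2*k + 3)/(12*k**2 + 8*k + 5), so s_k = R(k)·t_k = k*(-4*k**2 + 2*k - 3).
Δs = -12*k**2 - 8*k - 5, as required.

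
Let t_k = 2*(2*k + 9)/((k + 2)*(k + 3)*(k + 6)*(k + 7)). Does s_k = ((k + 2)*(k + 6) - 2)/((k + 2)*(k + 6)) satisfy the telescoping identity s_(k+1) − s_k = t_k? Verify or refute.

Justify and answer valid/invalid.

s_(k+1) = ((k + 3)*(k + 7) - 2)/((k + 3)*(k + 7))
s_(k+1) − s_k = 2*(2*k + 9)/(k**4 + 18*k**3 + 113*k**2 + 288*k + 252)
(s_(k+1) − s_k) − t_k = 0

valid; difference matches t_k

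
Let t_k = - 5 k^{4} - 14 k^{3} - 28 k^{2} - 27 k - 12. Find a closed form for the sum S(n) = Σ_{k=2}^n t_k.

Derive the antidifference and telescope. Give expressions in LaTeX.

The ratio is (5*k**4 + 34*k**3 + 100*k**2 + 145*k + 86)/(5*k**4 + 14*k**3 + 28*k**2 + 27*k + 12).
Normal form (A,B,C) = (1, 1, k**4 + 14*k**3/5 + 28*k**2/5 + 27*k/5 + 12/5).
Need (1)·f(k+1) − (1)·f(k) = k**4 + 14*k**3/5 + 28*k**2/5 + 27*k/5 + 12/5.
Degrees (0,0,4) ⇒ d ≤ 5.
Coefficient equations give f(k) = k*(k**2 + 3)*(k**2 + k + 1)/5.
R(k) = B(k−1)·f(k)/C(k) = k*(k**2 + 3)*(k**2 + k + 1)/(5*k**4 + 14*k**3 + 28*k**2 + 27*k + 12); s_k = R·t_k = k*(-k**4 - k**3 - 4*k**2 - 3*k - 3).
Verify: -5*k**4 - 14*k**3 - 28*k**2 - 27*k - 12 matches t_k.
Σ_(k=2)^n t_k = s_(n+1) − s_(2) = (-n**5 - 6*n**4 - 18*n**3 - 31*n**2 - 30*n - 12) − (-98), i.e. -n**5 - 6*n**4 - 18*n**3 - 31*n**2 - 30*n + 86.

S(n) = - n^{5} - 6 n^{4} - 18 n^{3} - 31 n^{2} - 30 n + 86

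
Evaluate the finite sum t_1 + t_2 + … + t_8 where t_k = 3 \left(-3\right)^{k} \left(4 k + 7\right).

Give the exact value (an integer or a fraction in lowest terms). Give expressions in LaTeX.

Σ = 590472

Step 1: r(k) = 3*(-4*k - 11)/(4*k + 7).
Factor: A=-3; B=1; C=k + 7/4.
Solve (-3)·f(k+1) − (1)·f(k) = k + 7/4.
Bound: deg f ≤ 1.
Coefficient equations give f(k) = -(k + 1)/4.
So s_k = (B(k−1)f/C)·t_k = (-(k + 1)/(4*k + 7))·t_k = (-3)**(k + 1)*(k + 1).
s_(k+1) − s_k = 3*(-3)**k*(4*k + 7) = t_k.
Σ_(k=1)^(8) t_k = s_(9) − s_(1) = 590490 − (18) = 590472.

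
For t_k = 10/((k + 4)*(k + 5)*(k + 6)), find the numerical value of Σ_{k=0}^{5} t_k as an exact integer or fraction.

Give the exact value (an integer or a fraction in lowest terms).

Σ = 9/44

The ratio is (k + 4)/(k + 7).
Take A(k)=k + 4, B(k)=k + 7, C(k)=1.
Solve (k + 4)·f(k+1) − (k + 6)·f(k) = 1.
Bound: deg f ≤ 2.
Solving with deg f ≤ 2: f(k) = k*(k + 9)/40.
Certificate R = B(k−1)f/C = k*(k + 6)*(k + 9)/40 gives s_k = k*(k + 9)/(4*(k + 4)*(k + 5)).
Check: Δs_k = 10/(k**3 + 15*k**2 + 74*k + 120). ✓
Sum = s_(6) − s_(0); s_(6) = 9/44, s_(0) = 0 ⇒ 9/44.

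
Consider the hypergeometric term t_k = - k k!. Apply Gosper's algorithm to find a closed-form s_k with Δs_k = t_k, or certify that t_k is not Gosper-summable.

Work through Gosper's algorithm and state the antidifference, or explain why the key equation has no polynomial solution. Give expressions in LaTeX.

s_k = - k!

The ratio is (k + 1)**2/k.
A = k + 1, B = 1, C = k.
Need (k + 1)·f(k+1) − (1)·f(k) = k.
Degrees (1,0,1) ⇒ d ≤ 0.
Solving with deg f ≤ 0: f(k) = 1.
R(k) = B(k−1)·f(k)/C(k) = 1/k; s_k = R·t_k = -factorial(k).
Verify: -k*factorial(k) matches t_k.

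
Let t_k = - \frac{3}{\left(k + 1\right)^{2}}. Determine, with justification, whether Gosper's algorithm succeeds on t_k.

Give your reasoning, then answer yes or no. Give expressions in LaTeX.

The ratio is (k + 1)**2/(k + 2)**2.
A = k**2 + 2*k + 1, B = k**2 + 4*k + 4, C = 1.
Key eq: (k**2 + 2*k + 1)·f(k+1) = (k**2 + 2*k + 1)·f(k) + (1).
Bound: deg f ≤ 0.
f = c0 ⇒ A·f(k+1) − B(k−1)·f(k) − C = -1. The system {-1 = 0} is inconsistent; no antidifference.

No; the coefficient equations for f are inconsistent.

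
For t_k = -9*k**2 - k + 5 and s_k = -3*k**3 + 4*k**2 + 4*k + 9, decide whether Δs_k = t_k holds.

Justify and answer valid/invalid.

s_(k+1) = -3*k**3 - 5*k**2 + 3*k + 14
s_(k+1) − s_k = -9*k**2 - k + 5
(s_(k+1) − s_k) − t_k = 0

Valid — Δs_k = t_k.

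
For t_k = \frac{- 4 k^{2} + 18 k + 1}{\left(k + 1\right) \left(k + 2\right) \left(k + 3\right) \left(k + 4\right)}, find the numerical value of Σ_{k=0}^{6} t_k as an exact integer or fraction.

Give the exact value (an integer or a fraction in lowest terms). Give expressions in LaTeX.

Compute t_(k+1)/t_k: get (k + 1)*(18*k - 4*(k + 1)**2 + 19)/((k + 5)*(-4*k**2 + 18*k + 1)).
Gosper form: A/B · C(k+1)/C(k) with A=k + 1, B=k + 5, C=k**2 - 9*k/2 - 1/4.
Need (k + 1)·f(k+1) − (k + 4)·f(k) = k**2 - 9*k/2 - 1/4.
deg f ≤ 3 (via 1,1,2).
Solve for f: f(k) = -k*(4*k - 3)/4 (degree 2 ≤ 3).
R(k) = B(k−1)·f(k)/C(k) = -k*(k + 4)*(4*k - 3)/(4*k**2 - 18*k - 1); s_k = R·t_k = k*(4*k - 3)/((k + 1)*(k + 2)*(k + 3)).
Verify: (-4*k**2 + 18*k + 1)/(k**4 + 10*k**3 + 35*k**2 + 50*k + 24) matches t_k.
Sum = s_(7) − s_(0); s_(7) = 35/144, s_(0) = 0 ⇒ 35/144.

Σ = 35/144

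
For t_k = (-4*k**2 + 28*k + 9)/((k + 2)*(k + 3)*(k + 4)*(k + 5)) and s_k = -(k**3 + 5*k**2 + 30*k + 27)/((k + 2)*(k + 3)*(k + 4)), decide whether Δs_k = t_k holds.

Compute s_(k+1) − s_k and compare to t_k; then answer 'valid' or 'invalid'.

s_(k+1) = (-30*k - (k + 1)**3 - 5*(k + 1)**2 - 57)/((k + 3)*(k + 4)*(k + 5))
s_(k+1) − s_k = (-4*k**2 + 28*k + 9)/(k**4 + 14*k**3 + 71*k**2 + 154*k + 120)
(s_(k+1) − s_k) − t_k = 0

valid (s_(k+1) − s_k reduces to t_k)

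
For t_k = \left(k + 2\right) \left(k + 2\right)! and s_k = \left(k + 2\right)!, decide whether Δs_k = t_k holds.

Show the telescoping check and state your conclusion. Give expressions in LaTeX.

s_(k+1) = factorial(k + 3)
s_(k+1) − s_k = (k + 2)*factorial(k + 2)
(s_(k+1) − s_k) − t_k = 0

Valid — Δs_k = t_k.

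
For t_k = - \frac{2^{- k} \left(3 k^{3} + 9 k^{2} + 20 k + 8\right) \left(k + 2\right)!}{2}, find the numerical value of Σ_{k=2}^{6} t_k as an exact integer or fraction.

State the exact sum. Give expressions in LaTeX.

Σ = -413844

Ratio r(k) = (3*k**4 + 27*k**3 + 101*k**2 + 181*k + 120)/(2*(3*k**3 + 9*k**2 + 20*k + 8)).
Factor: A=k/2 + 3/2; B=1; C=k**3 + 3*k**2 + 20*k/3 + 8/3.
Key eq: (k/2 + 3/2)·f(k+1) = (1)·f(k) + (k**3 + 3*k**2 + 20*k/3 + 8/3).
From deg A=1, deg B=0, deg C=3: d=2.
A polynomial solution: f(k) = 2*(3*k**2 - 1)/3.
Certificate R = B(k−1)f/C = 2*(3*k**2 - 1)/(3*k**3 + 9*k**2 + 20*k + 8) gives s_k = -(3*k**2 - 1)*factorial(k + 2)/2**k.
Verify: -(3*k**3 + 9*k**2 + 20*k + 8)*factorial(k + 2)/(2*2**k) matches t_k.
Sum = s_(7) − s_(2); s_(7) = -413910, s_(2) = -66 ⇒ -413844.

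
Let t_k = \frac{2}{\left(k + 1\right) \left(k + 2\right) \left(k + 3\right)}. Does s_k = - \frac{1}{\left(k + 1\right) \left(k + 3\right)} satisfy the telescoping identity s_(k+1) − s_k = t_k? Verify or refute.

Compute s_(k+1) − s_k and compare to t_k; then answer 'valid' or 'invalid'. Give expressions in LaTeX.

s_(k+1) = -1/((k + 2)*(k + 4))
s_(k+1) − s_k = (2*k + 5)/(k**4 + 10*k**3 + 35*k**2 + 50*k + 24)
(s_(k+1) − s_k) − t_k = -3/(k**4 + 10*k**3 + 35*k**2 + 50*k + 24)

Invalid: residual - \frac{3}{k^{4} + 10 k^{3} + 35 k^{2} + 50 k + 24} ≠ 0.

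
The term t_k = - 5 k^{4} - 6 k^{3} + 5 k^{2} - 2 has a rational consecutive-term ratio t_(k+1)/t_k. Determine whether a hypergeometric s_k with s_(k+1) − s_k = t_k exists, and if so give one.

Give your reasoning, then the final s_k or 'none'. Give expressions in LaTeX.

s_k = k \left(- k^{4} + k^{3} + 3 k^{2} - 4 k - 1\right)

Step 1: r(k) = (5*k**4 + 26*k**3 + 43*k**2 + 28*k + 8)/(5*k**4 + 6*k**3 - 5*k**2 + 2).
A = 1, B = 1, C = k**4 + 6*k**3/5 - k**2 + 2/5.
Key eq: (1)·f(k+1) = (1)·f(k) + (k**4 + 6*k**3/5 - k**2 + 2/5).
Bound: deg f ≤ 5.
A polynomial solution: f(k) = k*(k**4 - k**3 - 3*k**2 + 4*k + 1)/5.
Get s_k = R·t_k = k*(-k**4 + k**3 + 3*k**2 - 4*k - 1) with R(k) = B(k−1)f(k)/C(k) = k*(k**4 - k**3 - 3*k**2 + 4*k + 1)/(5*k**4 + 6*k**3 - 5*k**2 + 2).
Verify: -5*k**4 - 6*k**3 + 5*k**2 - 2 matches t_k.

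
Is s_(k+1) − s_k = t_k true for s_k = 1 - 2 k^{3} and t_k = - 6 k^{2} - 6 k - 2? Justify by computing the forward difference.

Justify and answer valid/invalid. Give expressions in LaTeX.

s_(k+1) = 1 - 2*(k + 1)**3
s_(k+1) − s_k = 2*k**3 - 2*(k + 1)**3
(s_(k+1) − s_k) − t_k = 0

Valid — Δs_k = t_k.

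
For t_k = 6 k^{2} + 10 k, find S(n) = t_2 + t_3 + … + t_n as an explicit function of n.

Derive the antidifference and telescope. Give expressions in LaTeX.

S(n) = 2 n^{3} + 8 n^{2} + 6 n - 16

t_(k+1)/t_k = (3*k**2 + 11*k + 8)/(k*(3*k + 5)).
Take A(k)=1, B(k)=1, C(k)=k**2 + 5*k/3.
Solve (1)·f(k+1) − (1)·f(k) = k**2 + 5*k/3.
Degrees (0,0,2) ⇒ d ≤ 3.
Match coefficients ⇒ f(k) = k*(k - 1)*(k + 2)/3.
So s_k = (B(k−1)f/C)·t_k = ((k - 1)*(k + 2)/(3*k + 5))·t_k = 2*k*(k**2 + k - 2).
Verify: 2*k*(3*k + 5) matches t_k.
Evaluate: s_(n+1) = 2*n*(n**2 + 4*n + 3); subtract s_(2) = 16 ⇒ S(n) = 2*n**3 + 8*n**2 + 6*n - 16.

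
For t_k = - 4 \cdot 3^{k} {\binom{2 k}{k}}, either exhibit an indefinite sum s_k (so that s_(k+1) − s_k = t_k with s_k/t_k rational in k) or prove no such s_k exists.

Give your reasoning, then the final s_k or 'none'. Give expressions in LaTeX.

Compute t_(k+1)/t_k: get 6*(2*k + 1)/(k + 1).
Normal form (A,B,C) = (12*k + 6, k + 1, 1).
Solve (12*k + 6)·f(k+1) − (k)·f(k) = 1.
From deg A=1, deg B=1, deg C=0: d=-1.
d = -1 < 0 ⇒ no nonzero polynomial f; not summable.

none — t_k is not Gosper-summable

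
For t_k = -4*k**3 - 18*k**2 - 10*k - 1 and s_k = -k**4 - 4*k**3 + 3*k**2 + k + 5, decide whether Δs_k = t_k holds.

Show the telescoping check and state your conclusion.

valid (s_(k+1) − s_k reduces to t_k)

s_(k+1) = -k**4 - 8*k**3 - 15*k**2 - 9*k + 4
s_(k+1) − s_k = -4*k**3 - 18*k**2 - 10*k - 1
(s_(k+1) − s_k) − t_k = 0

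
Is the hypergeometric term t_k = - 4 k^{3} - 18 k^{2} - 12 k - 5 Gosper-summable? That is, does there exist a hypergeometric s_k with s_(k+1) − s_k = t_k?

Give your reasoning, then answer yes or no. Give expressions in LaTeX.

Ratio r(k) = (4*k**3 + 30*k**2 + 60*k + 39)/(4*k**3 + 18*k**2 + 12*k + 5).
Factor: A=1; B=1; C=k**3 + 9*k**2/2 + 3*k + 5/4.
Key eq: (1)·f(k+1) = (1)·f(k) + (k**3 + 9*k**2/2 + 3*k + 5/4).
From deg A=0, deg B=0, deg C=3: d=4.
Match coefficients ⇒ f(k) = k*(k**3 + 4*k**2 - 2*k + 2)/4.
Then R = B(k−1)f/C = k*(k**3 + 4*k**2 - 2*k + 2)/(4*k**3 + 18*k**2 + 12*k + 5), so s_k = R(k)·t_k = k*(-k**3 - 4*k**2 + 2*k - 2).
Check: Δs_k = -4*k**3 - 18*k**2 - 12*k - 5. ✓

Yes. s_k = k \left(- k^{3} - 4 k^{2} + 2 k - 2\right).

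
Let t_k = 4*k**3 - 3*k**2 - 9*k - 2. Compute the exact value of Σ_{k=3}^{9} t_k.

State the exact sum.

The ratio is (4*k**3 + 9*k**2 - 3*k - 10)/(4*k**3 - 3*k**2 - 9*k - 2).
A = 1, B = 1, C = k**3 - 3*k**2/4 - 9*k/4 - 1/2.
Need (1)·f(k+1) − (1)·f(k) = k**3 - 3*k**2/4 - 9*k/4 - 1/2.
From deg A=0, deg B=0, deg C=3: d=4.
Solving with deg f ≤ 4: f(k) = k*(k + 1)*(k**2 - 4*k + 2)/4.
Certificate R = B(k−1)f/C = k*(k**2 - 4*k + 2)/((k - 2)*(4*k + 1)) gives s_k = k*(k**3 - 3*k**2 - 2*k + 2).
Verify: 4*k**3 - 3*k**2 - 9*k - 2 matches t_k.
Evaluate s at k=10 and k=3: 6820 and -12; difference 6832.

Σ = 6832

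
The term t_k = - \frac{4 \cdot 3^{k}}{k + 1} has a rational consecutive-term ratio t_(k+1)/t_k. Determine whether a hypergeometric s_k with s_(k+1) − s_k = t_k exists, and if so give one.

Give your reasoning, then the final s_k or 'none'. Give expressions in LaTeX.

none (Gosper's algorithm certifies no s_k)

Step 1: r(k) = 3*(k + 1)/(k + 2).
So A=3*k + 3 and B=k + 2, with C=1.
Need (3*k + 3)·f(k+1) − (k + 1)·f(k) = 1.
From deg A=1, deg B=1, deg C=0: d=-1.
deg f ≤ -1 is impossible — no certificate.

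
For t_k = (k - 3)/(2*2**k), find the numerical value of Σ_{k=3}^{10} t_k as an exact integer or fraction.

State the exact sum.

Σ = 247/2048

The ratio is (k - 2)/(2*(k - 3)).
A = 1/2, B = 1, C = k - 3.
f must satisfy (1/2)·f(k+1) − (1)·f(k) = k - 3.
From deg A=0, deg B=0, deg C=1: d=1.
A polynomial solution: f(k) = -2*(k - 2).
Certificate R = B(k−1)f/C = -2*(k - 2)/(k - 3) gives s_k = (2 - k)/2**k.
Verify: (k - 3)/(2*2**k) matches t_k.
Evaluate s at k=11 and k=3: -9/2048 and -1/8; difference 247/2048.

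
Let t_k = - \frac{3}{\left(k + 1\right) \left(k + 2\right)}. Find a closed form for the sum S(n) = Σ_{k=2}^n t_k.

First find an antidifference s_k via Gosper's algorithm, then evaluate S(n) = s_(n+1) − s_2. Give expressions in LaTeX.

t_(k+1)/t_k = (k + 1)/(k + 3).
Factor: A=k + 1; B=k + 3; C=1.
Set up (k + 1)·f(k+1) − (k + 2)·f(k) − (1) = 0.
Degrees (1,1,0) ⇒ d ≤ 1.
Solving with deg f ≤ 1: f(k) = k.
Then R = B(k−1)f/C = k*(k + 2), so s_k = R(k)·t_k = -3*k/(k + 1).
Check: Δs_k = -3/(k**2 + 3*k + 2). ✓
Evaluate: s_(n+1) = 3*(-n - 1)/(n + 2); subtract s_(2) = -2 ⇒ S(n) = (1 - n)/(n + 2).

S(n) = \frac{1 - n}{n + 2}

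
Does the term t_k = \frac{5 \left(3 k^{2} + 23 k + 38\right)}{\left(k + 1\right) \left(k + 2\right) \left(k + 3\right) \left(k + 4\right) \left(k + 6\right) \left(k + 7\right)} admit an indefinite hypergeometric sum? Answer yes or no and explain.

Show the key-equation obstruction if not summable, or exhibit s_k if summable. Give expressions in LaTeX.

t_(k+1)/t_k = (k + 1)*(k + 6)*(23*k + 3*(k + 1)**2 + 61)/((k + 5)*(k + 8)*(3*k**2 + 23*k + 38)).
A = k + 1, B = k + 8, C = k**3 + 38*k**2/3 + 51*k + 190/3.
Need (k + 1)·f(k+1) − (k + 7)·f(k) = k**3 + 38*k**2/3 + 51*k + 190/3.
From deg A=1, deg B=1, deg C=3: d=6.
A polynomial solution: f(k) = k*(k + 2)*(k + 4)*(k + 5)*(k**2 + 10*k + 27)/54.
Certificate R = B(k−1)f/C = k*(k + 2)*(k + 4)*(k + 7)*(k**2 + 10*k + 27)/(18*(3*k**2 + 23*k + 38)) gives s_k = 5*k*(k**2 + 10*k + 27)/(18*(k**3 + 10*k**2 + 27*k + 18)).
Verify: 5*(3*k**2 + 23*k + 38)/(k**6 + 23*k**5 + 207*k**4 + 925*k**3 + 2144*k**2 + 2412*k + 1008) matches t_k.

Yes. s_k = \frac{5 k \left(k^{2} + 10 k + 27\right)}{18 \left(k^{3} + 10 k^{2} + 27 k + 18\right)}.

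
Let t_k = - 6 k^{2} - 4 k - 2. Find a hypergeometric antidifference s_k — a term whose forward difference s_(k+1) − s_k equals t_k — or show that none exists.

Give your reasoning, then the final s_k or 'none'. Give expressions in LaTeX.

s_k = k \left(- 2 k^{2} + k - 1\right)

r(k) = (3*k**2 + 8*k + 6)/(3*k**2 + 2*k + 1) after simplifying.
Take A(k)=1, B(k)=1, C(k)=k**2 + 2*k/3 + 1/3.
Solve (1)·f(k+1) − (1)·f(k) = k**2 + 2*k/3 + 1/3.
Bound: deg f ≤ 3.
Solving with deg f ≤ 3: f(k) = k*(2*k**2 - k + 1)/6.
Get s_k = R·t_k = k*(-2*k**2 + k - 1) with R(k) = B(k−1)f(k)/C(k) = k*(2*k**2 - k + 1)/(2*(3*k**2 + 2*k + 1)).
Check: Δs_k = -6*k**2 - 4*k - 2. ✓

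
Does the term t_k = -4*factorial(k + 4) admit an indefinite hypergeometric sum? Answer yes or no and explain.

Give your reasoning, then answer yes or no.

No — key equation has no polynomial f.

Ratio r(k) = k + 5.
So A=k + 5 and B=1, with C=1.
Need (k + 5)·f(k+1) − (1)·f(k) = 1.
Bound: deg f ≤ -1.
d = -1 < 0 ⇒ no nonzero polynomial f; not summable.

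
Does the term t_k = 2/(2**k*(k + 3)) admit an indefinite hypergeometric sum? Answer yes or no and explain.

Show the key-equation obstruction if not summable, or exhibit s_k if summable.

r(k) = (k + 3)/(2*(k + 4)) after simplifying.
Factor: A=k/2 + 3/2; B=k + 4; C=1.
Need (k/2 + 3/2)·f(k+1) − (k + 3)·f(k) = 1.
Degrees (1,1,0) ⇒ d ≤ -1.
d = -1 < 0 ⇒ no nonzero polynomial f; not summable.

No — t_k has no hypergeometric antidifference.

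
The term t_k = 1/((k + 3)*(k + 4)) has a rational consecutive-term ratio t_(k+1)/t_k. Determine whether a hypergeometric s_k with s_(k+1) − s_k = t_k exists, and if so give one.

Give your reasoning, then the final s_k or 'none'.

s_k = k/(3*(k + 3))

The ratio is (k + 3)/(k + 5).
A = k + 3, B = k + 5, C = 1.
Key eq: (k + 3)·f(k+1) = (k + 4)·f(k) + (1).
Bound: deg f ≤ 1.
Solve for f: f(k) = k/3 (degree 1 ≤ 1).
Certificate R = B(k−1)f/C = k*(k + 4)/3 gives s_k = k/(3*(k + 3)).
Δs = 1/(k**2 + 7*k + 12), as required.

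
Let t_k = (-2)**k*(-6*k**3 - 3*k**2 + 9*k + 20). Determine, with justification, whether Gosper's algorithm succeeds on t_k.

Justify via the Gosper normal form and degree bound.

r(k) = 2*(-6*k**3 - 21*k**2 - 15*k + 20)/(6*k**3 + 3*k**2 - 9*k - 20) after simplifying.
Factor: A=-2; B=1; C=k**3 + k**2/2 - 3*k/2 - 10/3.
Key eq: (-2)·f(k+1) = (1)·f(k) + (k**3 + k**2/2 - 3*k/2 - 10/3).
Bound: deg f ≤ 3.
Solving with deg f ≤ 3: f(k) = -(2*k**3 - 3*k**2 - 3*k - 4)/6.
Certificate R = B(k−1)f/C = -(2*k**3 - 3*k**2 - 3*k - 4)/(6*k**3 + 3*k**2 - 9*k - 20) gives s_k = (-2)**k*(2*k**3 - 3*k**2 - 3*k - 4).
Check: Δs_k = (-2)**k*(-6*k**3 - 3*k**2 + 9*k + 20). ✓

Yes. s_k = (-2)**k*(2*k**3 - 3*k**2 - 3*k - 4).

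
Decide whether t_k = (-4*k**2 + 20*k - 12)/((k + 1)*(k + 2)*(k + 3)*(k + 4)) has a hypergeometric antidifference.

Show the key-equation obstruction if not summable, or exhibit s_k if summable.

Step 1: r(k) = (k**3 - 2*k**2 - 4*k - 1)/(k**3 - 22*k + 15).
So A=k + 1 and B=k + 5, with C=k**2 - 5*k + 3.
Need (k + 1)·f(k+1) − (k + 4)·f(k) = k**2 - 5*k + 3.
d = 3 from the (1,1,2) case.
A polynomial solution: f(k) = k*(k**2 + 17)/6.
Certificate R = B(k−1)f/C = k*(k + 4)*(k**2 + 17)/(6*(k**2 - 5*k + 3)) gives s_k = -2*k*(k**2 + 17)/(3*(k + 1)*(k + 2)*(k + 3)).
Check: Δs_k = 4*(-k**2 + 5*k - 3)/(k**4 + 10*k**3 + 35*k**2 + 50*k + 24). ✓

Yes. s_k = -2*k*(k**2 + 17)/(3*(k + 1)*(k + 2)*(k + 3)).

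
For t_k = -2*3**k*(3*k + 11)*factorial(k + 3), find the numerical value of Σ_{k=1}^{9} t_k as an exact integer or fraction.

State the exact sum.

Compute t_(k+1)/t_k: get 3*(k + 4)*(3*k + 14)/(3*k + 11).
A = 3*k + 12, B = 1, C = k + 11/3.
Need (3*k + 12)·f(k+1) − (1)·f(k) = k + 11/3.
deg f ≤ 0 (via 1,0,1).
Match coefficients ⇒ f(k) = 1/3.
Then R = B(k−1)f/C = 1/(3*k + 11), so s_k = R(k)·t_k = -2*3**k*factorial(k + 3).
Verify: -2*3**k*(3*k + 11)*factorial(k + 3) matches t_k.
Σ_(k=1)^(9) t_k = s_(10) − s_(1) = -735398702438400 − (-144) = -735398702438256.

Σ = -735398702438256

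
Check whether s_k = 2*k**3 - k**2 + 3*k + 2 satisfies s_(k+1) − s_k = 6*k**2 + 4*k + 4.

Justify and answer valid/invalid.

s_(k+1) = 2*k**3 + 5*k**2 + 7*k + 6
s_(k+1) − s_k = 6*k**2 + 4*k + 4
(s_(k+1) − s_k) − t_k = 0

Valid: the claim telescopes to t_k.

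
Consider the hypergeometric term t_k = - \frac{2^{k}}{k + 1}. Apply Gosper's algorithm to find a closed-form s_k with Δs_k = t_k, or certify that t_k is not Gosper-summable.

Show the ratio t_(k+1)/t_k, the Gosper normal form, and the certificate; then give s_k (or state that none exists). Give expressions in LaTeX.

none (Gosper's algorithm certifies no s_k)

Ratio r(k) = 2*(k + 1)/(k + 2).
Factor: A=2*k + 2; B=k + 2; C=1.
Solve (2*k + 2)·f(k+1) − (k + 1)·f(k) = 1.
From deg A=1, deg B=1, deg C=0: d=-1.
deg f ≤ -1 is impossible — no certificate.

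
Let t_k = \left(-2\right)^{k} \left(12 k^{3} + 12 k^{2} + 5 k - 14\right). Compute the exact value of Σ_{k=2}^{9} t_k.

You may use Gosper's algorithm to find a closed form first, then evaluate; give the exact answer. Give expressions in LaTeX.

Σ = -3672024

Ratio r(k) = 2*(-12*k**3 - 48*k**2 - 65*k - 15)/(12*k**3 + 12*k**2 + 5*k - 14).
Gosper form: A/B · C(k+1)/C(k) with A=-2, B=1, C=k**3 + k**2 + 5*k/12 - 7/6.
Solve (-2)·f(k+1) − (1)·f(k) = k**3 + k**2 + 5*k/12 - 7/6.
d = 3 from the (0,0,3) case.
Match coefficients ⇒ f(k) = -(4*k**3 - 4*k**2 - k - 4)/12.
So s_k = (B(k−1)f/C)·t_k = (-(4*k**3 - 4*k**2 - k - 4)/(12*k**3 + 12*k**2 + 5*k - 14))·t_k = (-2)**k*(-4*k**3 + 4*k**2 + k + 4).
Check: Δs_k = (-2)**k*(12*k**3 + 12*k**2 + 5*k - 14). ✓
Σ_(k=2)^(9) t_k = s_(10) − s_(2) = -3672064 − (-40) = -3672024.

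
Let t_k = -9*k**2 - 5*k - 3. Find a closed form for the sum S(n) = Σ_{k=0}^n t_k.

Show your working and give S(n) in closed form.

Compute t_(k+1)/t_k: get (9*k**2 + 23*k + 17)/(9*k**2 + 5*k + 3).
Factor: A=1; B=1; C=k**2 + 5*k/9 + 1/3.
Key eq: (1)·f(k+1) = (1)·f(k) + (k**2 + 5*k/9 + 1/3).
From deg A=0, deg B=0, deg C=2: d=3.
Solve for f: f(k) = k*(3*k**2 - 2*k + 2)/9 (degree 3 ≤ 3).
So s_k = (B(k−1)f/C)·t_k = (k*(3*k**2 - 2*k + 2)/(9*k**2 + 5*k + 3))·t_k = k*(-3*k**2 + 2*k - 2).
s_(k+1) − s_k = -9*k**2 - 5*k - 3 = t_k.
Evaluate: s_(n+1) = -3*n**3 - 7*n**2 - 7*n - 3; subtract s_(0) = 0 ⇒ S(n) = -3*n**3 - 7*n**2 - 7*n - 3.

S(n) = -3*n**3 - 7*n**2 - 7*n - 3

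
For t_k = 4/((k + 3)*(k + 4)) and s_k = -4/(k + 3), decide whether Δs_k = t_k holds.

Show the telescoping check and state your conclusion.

s_(k+1) = -4/(k + 4)
s_(k+1) − s_k = 4/((k + 3)*(k + 4))
(s_(k+1) − s_k) − t_k = 0

valid (s_(k+1) − s_k reduces to t_k)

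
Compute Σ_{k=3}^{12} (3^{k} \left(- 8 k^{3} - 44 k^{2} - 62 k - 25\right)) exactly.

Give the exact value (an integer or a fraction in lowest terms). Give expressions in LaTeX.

Σ = -15107800806

r(k) = 3*(8*k**3 + 68*k**2 + 174*k + 139)/(8*k**3 + 44*k**2 + 62*k + 25) after simplifying.
Gosper form: A/B · C(k+1)/C(k) with A=3, B=1, C=k**3 + 11*k**2/2 + 31*k/4 + 25/8.
Need (3)·f(k+1) − (1)·f(k) = k**3 + 11*k**2/2 + 31*k/4 + 25/8.
deg f ≤ 3 (via 0,0,3).
Match coefficients ⇒ f(k) = (4*k**3 + 4*k**2 + k - 1)/8.
R(k) = B(k−1)·f(k)/C(k) = (4*k**3 + 4*k**2 + k - 1)/(8*k**3 + 44*k**2 + 62*k + 25); s_k = R·t_k = 3**k*(-4*k**3 - 4*k**2 - k + 1).
Verify: 3**k*(-8*k**3 - 44*k**2 - 62*k - 25) matches t_k.
Evaluate s at k=13 and k=3: -15107804748 and -3942; difference -15107800806.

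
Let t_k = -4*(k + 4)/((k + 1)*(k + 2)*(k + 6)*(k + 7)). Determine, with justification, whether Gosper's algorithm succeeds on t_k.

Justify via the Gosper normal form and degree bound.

Yes. s_k = k*(-k - 7)/(3*(k**2 + 7*k + 6)).

Compute t_(k+1)/t_k: get (k + 1)*(k + 5)*(k + 6)/((k + 3)*(k + 4)*(k + 8)).
Normal form (A,B,C) = (k + 1, k + 8, k**4 + 16*k**3 + 95*k**2 + 248*k + 240).
Key eq: (k + 1)·f(k+1) = (k + 7)·f(k) + (k**4 + 16*k**3 + 95*k**2 + 248*k + 240).
Degrees (1,1,4) ⇒ d ≤ 6.
Coefficient equations give f(k) = k*(k + 2)*(k + 3)*(k + 4)*(k + 5)*(k + 7)/12.
Then R = B(k−1)f/C = k*(k + 2)*(k + 7)**2/(12*(k + 4)), so s_k = R(k)·t_k = k*(-k - 7)/(3*(k**2 + 7*k + 6)).
Δs = 4*(-k - 4)/(k**4 + 16*k**3 + 83*k**2 + 152*k + 84), as required.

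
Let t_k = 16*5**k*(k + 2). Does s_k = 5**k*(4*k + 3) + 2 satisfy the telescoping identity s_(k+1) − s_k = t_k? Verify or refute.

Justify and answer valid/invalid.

s_(k+1) = 5**(k + 1)*(4*k + 7) + 2
s_(k+1) − s_k = 16*5**k*(k + 2)
(s_(k+1) − s_k) − t_k = 0

valid (s_(k+1) − s_k reduces to t_k)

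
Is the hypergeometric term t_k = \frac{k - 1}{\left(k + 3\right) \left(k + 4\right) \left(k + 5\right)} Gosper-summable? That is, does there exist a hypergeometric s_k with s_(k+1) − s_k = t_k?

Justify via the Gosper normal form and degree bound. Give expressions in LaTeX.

Yes. s_k = \frac{k \left(k - 5\right)}{12 \left(k + 3\right) \left(k + 4\right)}.

r(k) = k*(k + 3)/((k - 1)*(k + 6)) after simplifying.
Gosper form: A/B · C(k+1)/C(k) with A=k + 3, B=k + 6, C=k - 1.
Set up (k + 3)·f(k+1) − (k + 5)·f(k) − (k - 1) = 0.
Degrees (1,1,1) ⇒ d ≤ 2.
Solving with deg f ≤ 2: f(k) = k*(k - 5)/12.
Certificate R = B(k−1)f/C = k*(k - 5)*(k + 5)/(12*(k - 1)) gives s_k = k*(k - 5)/(12*(k + 3)*(k + 4)).
s_(k+1) − s_k = (k - 1)/(k**3 + 12*k**2 + 47*k + 60) = t_k.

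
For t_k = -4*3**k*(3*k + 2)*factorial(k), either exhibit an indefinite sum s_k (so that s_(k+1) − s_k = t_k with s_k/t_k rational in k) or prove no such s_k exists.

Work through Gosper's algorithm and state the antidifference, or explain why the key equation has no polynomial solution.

s_k = -4*3**k*factorial(k)

Compute t_(k+1)/t_k: get 3*(k + 1)*(3*k + 5)/(3*k + 2).
Take A(k)=3*k + 3, B(k)=1, C(k)=k + 2/3.
Set up (3*k + 3)·f(k+1) − (1)·f(k) − (k + 2/3) = 0.
From deg A=1, deg B=0, deg C=1: d=0.
Coefficient equations give f(k) = 1/3.
R(k) = B(k−1)·f(k)/C(k) = 1/(3*k + 2); s_k = R·t_k = -4*3**k*factorial(k).
s_(k+1) − s_k = -4*3**k*(3*k + 2)*factorial(k) = t_k.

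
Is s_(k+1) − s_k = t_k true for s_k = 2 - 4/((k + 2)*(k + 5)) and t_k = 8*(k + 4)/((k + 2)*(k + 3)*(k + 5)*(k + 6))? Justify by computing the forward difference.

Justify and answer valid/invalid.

Valid: the claim telescopes to t_k.

s_(k+1) = 2 - 4/((k + 3)*(k + 6))
s_(k+1) − s_k = 8*(k + 4)/(k**4 + 16*k**3 + 91*k**2 + 216*k + 180)
(s_(k+1) − s_k) − t_k = 0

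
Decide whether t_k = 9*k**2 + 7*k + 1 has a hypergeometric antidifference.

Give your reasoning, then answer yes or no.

Compute t_(k+1)/t_k: get (9*k**2 + 25*k + 17)/(9*k**2 + 7*k + 1).
Factor: A=1; B=1; C=k**2 + 7*k/9 + 1/9.
f must satisfy (1)·f(k+1) − (1)·f(k) = k**2 + 7*k/9 + 1/9.
deg f ≤ 3 (via 0,0,2).
Coefficient equations give f(k) = k*(3*k**2 - k - 1)/9.
R(k) = B(k−1)·f(k)/C(k) = k*(3*k**2 - k - 1)/(9*k**2 + 7*k + 1); s_k = R·t_k = k*(3*k**2 - k - 1).
s_(k+1) − s_k = 9*k**2 + 7*k + 1 = t_k.

Yes. s_k = k*(3*k**2 - k - 1).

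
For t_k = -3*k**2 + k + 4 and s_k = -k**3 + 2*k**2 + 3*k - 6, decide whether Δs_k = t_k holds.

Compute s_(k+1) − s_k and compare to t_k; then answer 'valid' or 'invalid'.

Valid — Δs_k = t_k.

s_(k+1) = -k**3 - k**2 + 4*k - 2
s_(k+1) − s_k = -3*k**2 + k + 4
(s_(k+1) − s_k) − t_k = 0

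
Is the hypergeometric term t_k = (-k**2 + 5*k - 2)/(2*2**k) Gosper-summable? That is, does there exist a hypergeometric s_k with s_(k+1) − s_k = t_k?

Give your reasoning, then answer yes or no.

Ratio r(k) = (k**2 - 3*k - 2)/(2*(k**2 - 5*k + 2)).
Gosper form: A/B · C(k+1)/C(k) with A=1/2, B=1, C=k**2 - 5*k + 2.
Need (1/2)·f(k+1) − (1)·f(k) = k**2 - 5*k + 2.
d = 2 from the (0,0,2) case.
A polynomial solution: f(k) = -2*k*(k - 3).
Get s_k = R·t_k = k*(k - 3)/2**k with R(k) = B(k−1)f(k)/C(k) = -2*k*(k - 3)/(k**2 - 5*k + 2).
Verify: (-k**2 + 5*k - 2)/(2*2**k) matches t_k.

Yes. s_k = k*(k - 3)/2**k.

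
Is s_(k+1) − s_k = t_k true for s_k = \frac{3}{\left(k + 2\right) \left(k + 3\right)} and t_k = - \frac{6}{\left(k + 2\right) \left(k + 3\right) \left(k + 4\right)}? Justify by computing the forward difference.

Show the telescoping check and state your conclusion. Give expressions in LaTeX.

s_(k+1) = 3/((k + 3)*(k + 4))
s_(k+1) − s_k = -6/(k**3 + 9*k**2 + 26*k + 24)
(s_(k+1) − s_k) − t_k = 0

Valid: the claim telescopes to t_k.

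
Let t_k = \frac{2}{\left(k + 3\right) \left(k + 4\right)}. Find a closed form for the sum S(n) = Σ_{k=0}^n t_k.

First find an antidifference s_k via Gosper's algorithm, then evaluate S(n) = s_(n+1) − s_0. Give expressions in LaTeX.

S(n) = \frac{2 \left(n + 1\right)}{3 \left(n + 4\right)}

r(k) = (k + 3)/(k + 5) after simplifying.
Factor: A=k + 3; B=k + 5; C=1.
Need (k + 3)·f(k+1) − (k + 4)·f(k) = 1.
Bound: deg f ≤ 1.
Coefficient equations give f(k) = k/3.
So s_k = (B(k−1)f/C)·t_k = (k*(k + 4)/3)·t_k = 2*k/(3*(k + 3)).
s_(k+1) − s_k = 2/(k**2 + 7*k + 12) = t_k.
Σ_(k=0)^n t_k = s_(n+1) − s_(0) = (2*(n + 1)/(3*(n + 4))) − (0), i.e. 2*(n + 1)/(3*(n + 4)).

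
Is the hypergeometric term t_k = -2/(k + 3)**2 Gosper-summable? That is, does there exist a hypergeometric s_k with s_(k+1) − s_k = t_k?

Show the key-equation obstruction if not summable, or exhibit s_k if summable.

The ratio is (k + 3)**2/(k + 4)**2.
Gosper form: A/B · C(k+1)/C(k) with A=k**2 + 6*k + 9, B=k**2 + 8*k + 16, C=1.
Solve (k**2 + 6*k + 9)·f(k+1) − (k**2 + 6*k + 9)·f(k) = 1.
Bound: deg f ≤ 0.
Put f(k) = c0: A·f(k+1) − B(k−1)·f(k) − C = -1; need -1 = 0 — inconsistent ⇒ no f, not summable.

No — key equation has no polynomial f.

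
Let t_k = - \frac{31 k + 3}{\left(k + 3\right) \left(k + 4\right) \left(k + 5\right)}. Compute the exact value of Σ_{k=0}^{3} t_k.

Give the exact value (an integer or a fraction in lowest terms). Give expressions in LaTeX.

Step 1: r(k) = (k + 3)*(31*k + 34)/((k + 6)*(31*k + 3)).
Gosper form: A/B · C(k+1)/C(k) with A=k + 3, B=k + 6, C=k + 3/31.
Solve (k + 3)·f(k+1) − (k + 5)·f(k) = k + 3/31.
deg f ≤ 2 (via 1,1,1).
Solving with deg f ≤ 2: f(k) = k*(4*k - 3)/31.
R(k) = B(k−1)·f(k)/C(k) = k*(k + 5)*(4*k - 3)/(31*k + 3); s_k = R·t_k = k*(3 - 4*k)/((k + 3)*(k + 4)).
s_(k+1) − s_k = (-31*k - 3)/(k**3 + 12*k**2 + 47*k + 60) = t_k.
Sum = s_(4) − s_(0); s_(4) = -13/14, s_(0) = 0 ⇒ -13/14.

Σ = -13/14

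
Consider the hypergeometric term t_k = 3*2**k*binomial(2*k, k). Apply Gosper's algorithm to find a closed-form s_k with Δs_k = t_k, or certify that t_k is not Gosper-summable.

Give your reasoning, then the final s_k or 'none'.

no hypergeometric antidifference exists

Ratio r(k) = 4*(2*k + 1)/(k + 1).
So A=8*k + 4 and B=k + 1, with C=1.
f must satisfy (8*k + 4)·f(k+1) − (k)·f(k) = 1.
deg f ≤ -1 (via 1,1,0).
deg f ≤ -1 is impossible — no certificate.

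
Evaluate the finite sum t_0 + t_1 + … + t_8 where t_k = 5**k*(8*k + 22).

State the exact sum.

Σ = 41015622

t_(k+1)/t_k = 5*(4*k + 15)/(4*k + 11).
Normal form (A,B,C) = (5, 1, k + 11/4).
Solve (5)·f(k+1) − (1)·f(k) = k + 11/4.
From deg A=0, deg B=0, deg C=1: d=1.
Coefficient equations give f(k) = (2*k + 3)/8.
Then R = B(k−1)f/C = (2*k + 3)/(2*(4*k + 11)), so s_k = R(k)·t_k = 5**k*(2*k + 3).
Check: Δs_k = 5**k*(8*k + 22). ✓
Σ_(k=0)^(8) t_k = s_(9) − s_(0) = 41015625 − (3) = 41015622.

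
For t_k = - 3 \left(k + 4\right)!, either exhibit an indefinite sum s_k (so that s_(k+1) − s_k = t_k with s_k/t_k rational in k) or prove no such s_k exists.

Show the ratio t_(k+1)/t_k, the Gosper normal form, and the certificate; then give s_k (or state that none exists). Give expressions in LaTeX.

no hypergeometric antidifference exists

Compute t_(k+1)/t_k: get k + 5.
So A=k + 5 and B=1, with C=1.
f must satisfy (k + 5)·f(k+1) − (1)·f(k) = 1.
d = -1 from the (1,0,0) case.
deg f ≤ -1 is impossible — no certificate.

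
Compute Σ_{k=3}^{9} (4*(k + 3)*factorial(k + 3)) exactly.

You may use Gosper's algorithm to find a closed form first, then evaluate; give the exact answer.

r(k) = (k + 4)**2/(k + 3) after simplifying.
Factor: A=k + 4; B=1; C=k + 3.
Solve (k + 4)·f(k+1) − (1)·f(k) = k + 3.
From deg A=1, deg B=0, deg C=1: d=0.
Match coefficients ⇒ f(k) = 1.
Get s_k = R·t_k = 4*factorial(k + 3) with R(k) = B(k−1)f(k)/C(k) = 1/(k + 3).
s_(k+1) − s_k = 4*(k + 3)*factorial(k + 3) = t_k.
Σ_(k=3)^(9) t_k = s_(10) − s_(3) = 24908083200 − (2880) = 24908080320.

Σ = 24908080320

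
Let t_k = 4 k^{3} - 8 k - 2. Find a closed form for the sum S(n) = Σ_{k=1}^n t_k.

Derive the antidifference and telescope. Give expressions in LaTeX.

The ratio is (4*k - 2*(k + 1)**3 + 5)/(-2*k**3 + 4*k + 1).
So A=1 and B=1, with C=k**3 - 2*k - 1/2.
Key eq: (1)·f(k+1) = (1)·f(k) + (k**3 - 2*k - 1/2).
Degrees (0,0,3) ⇒ d ≤ 4.
Solving with deg f ≤ 4: f(k) = k*(k**3 - 2*k**2 - 3*k + 2)/4.
Get s_k = R·t_k = k*(k**3 - 2*k**2 - 3*k + 2) with R(k) = B(k−1)f(k)/C(k) = k*(k**3 - 2*k**2 - 3*k + 2)/(2*(2*k**3 - 4*k - 1)).
Verify: 4*k**3 - 8*k - 2 matches t_k.
s_(n+1) = n**4 + 2*n**3 - 3*n**2 - 6*n - 2 and s_(1) = -2, so S(n) = n*(n**3 + 2*n**2 - 3*n - 6).

S(n) = n \left(n^{3} + 2 n^{2} - 3 n - 6\right)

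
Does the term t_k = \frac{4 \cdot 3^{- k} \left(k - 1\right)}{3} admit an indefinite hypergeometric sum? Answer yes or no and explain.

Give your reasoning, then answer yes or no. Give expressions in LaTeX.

Yes. s_k = 3^{- k} \left(1 - 2 k\right).

t_(k+1)/t_k = k/(3*(k - 1)).
Factor: A=1/3; B=1; C=k - 1.
Solve (1/3)·f(k+1) − (1)·f(k) = k - 1.
d = 1 from the (0,0,1) case.
A polynomial solution: f(k) = -3*(2*k - 1)/4.
R(k) = B(k−1)·f(k)/C(k) = -3*(2*k - 1)/(4*(k - 1)); s_k = R·t_k = (1 - 2*k)/3**k.
Verify: 4*(k - 1)/(3*3**k) matches t_k.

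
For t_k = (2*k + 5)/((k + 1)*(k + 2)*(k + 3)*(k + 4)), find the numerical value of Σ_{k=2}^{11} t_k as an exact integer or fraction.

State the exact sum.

Σ = 4/65

r(k) = (k + 1)*(2*k + 7)/((k + 5)*(2*k + 5)) after simplifying.
Gosper form: A/B · C(k+1)/C(k) with A=k + 1, B=k + 5, C=k + 5/2.
Solve (k + 1)·f(k+1) − (k + 4)·f(k) = k + 5/2.
From deg A=1, deg B=1, deg C=1: d=3.
Match coefficients ⇒ f(k) = k*(k + 2)*(k + 4)/6.
Get s_k = R·t_k = k*(k + 4)/(3*(k**2 + 4*k + 3)) with R(k) = B(k−1)f(k)/C(k) = k*(k + 2)*(k + 4)**2/(3*(2*k + 5)).
Verify: (2*k + 5)/(k**4 + 10*k**3 + 35*k**2 + 50*k + 24) matches t_k.
Sum = s_(12) − s_(2); s_(12) = 64/195, s_(2) = 4/15 ⇒ 4/65.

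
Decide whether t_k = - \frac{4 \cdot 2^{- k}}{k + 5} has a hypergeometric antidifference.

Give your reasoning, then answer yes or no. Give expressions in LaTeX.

Compute t_(k+1)/t_k: get (k + 5)/(2*(k + 6)).
Factor: A=k/2 + 5/2; B=k + 6; C=1.
Need (k/2 + 5/2)·f(k+1) − (k + 5)·f(k) = 1.
d = -1 from the (1,1,0) case.
d = -1 < 0 ⇒ no nonzero polynomial f; not summable.

No. Not Gosper-summable.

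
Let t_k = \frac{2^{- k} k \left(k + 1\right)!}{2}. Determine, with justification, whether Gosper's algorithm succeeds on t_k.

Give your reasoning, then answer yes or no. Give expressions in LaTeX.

Yes. s_k = 2^{- k} \left(k + 1\right)!.

The ratio is (k + 1)*(k + 2)/(2*k).
Normal form (A,B,C) = (k/2 + 1, 1, k).
Set up (k/2 + 1)·f(k+1) − (1)·f(k) − (k) = 0.
deg f ≤ 0 (via 1,0,1).
Coefficient equations give f(k) = 2.
Then R = B(k−1)f/C = 2/k, so s_k = R(k)·t_k = factorial(k + 1)/2**k.
Verify: k*factorial(k + 1)/(2*2**k) matches t_k.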